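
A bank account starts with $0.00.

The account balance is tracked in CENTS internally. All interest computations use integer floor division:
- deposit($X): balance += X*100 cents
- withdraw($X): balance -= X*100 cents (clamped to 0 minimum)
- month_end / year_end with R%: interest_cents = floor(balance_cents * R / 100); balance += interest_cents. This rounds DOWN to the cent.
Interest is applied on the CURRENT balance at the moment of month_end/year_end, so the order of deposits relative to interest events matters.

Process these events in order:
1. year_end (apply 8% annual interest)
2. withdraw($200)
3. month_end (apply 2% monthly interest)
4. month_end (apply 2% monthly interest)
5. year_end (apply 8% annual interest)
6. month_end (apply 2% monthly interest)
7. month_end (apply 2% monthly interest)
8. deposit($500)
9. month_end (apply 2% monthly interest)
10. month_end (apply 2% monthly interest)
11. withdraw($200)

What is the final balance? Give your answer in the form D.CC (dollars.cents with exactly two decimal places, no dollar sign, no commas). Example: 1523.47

Answer: 320.20

Derivation:
After 1 (year_end (apply 8% annual interest)): balance=$0.00 total_interest=$0.00
After 2 (withdraw($200)): balance=$0.00 total_interest=$0.00
After 3 (month_end (apply 2% monthly interest)): balance=$0.00 total_interest=$0.00
After 4 (month_end (apply 2% monthly interest)): balance=$0.00 total_interest=$0.00
After 5 (year_end (apply 8% annual interest)): balance=$0.00 total_interest=$0.00
After 6 (month_end (apply 2% monthly interest)): balance=$0.00 total_interest=$0.00
After 7 (month_end (apply 2% monthly interest)): balance=$0.00 total_interest=$0.00
After 8 (deposit($500)): balance=$500.00 total_interest=$0.00
After 9 (month_end (apply 2% monthly interest)): balance=$510.00 total_interest=$10.00
After 10 (month_end (apply 2% monthly interest)): balance=$520.20 total_interest=$20.20
After 11 (withdraw($200)): balance=$320.20 total_interest=$20.20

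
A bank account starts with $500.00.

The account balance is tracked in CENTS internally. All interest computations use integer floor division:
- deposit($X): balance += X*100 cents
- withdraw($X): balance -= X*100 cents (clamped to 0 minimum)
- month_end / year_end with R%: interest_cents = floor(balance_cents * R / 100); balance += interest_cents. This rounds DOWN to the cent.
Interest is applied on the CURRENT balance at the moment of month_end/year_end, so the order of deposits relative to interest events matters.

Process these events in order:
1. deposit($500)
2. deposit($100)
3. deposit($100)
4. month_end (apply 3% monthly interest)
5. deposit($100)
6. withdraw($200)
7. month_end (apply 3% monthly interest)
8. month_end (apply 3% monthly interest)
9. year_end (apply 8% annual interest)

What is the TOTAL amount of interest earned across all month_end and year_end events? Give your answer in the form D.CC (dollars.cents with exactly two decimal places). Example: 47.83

After 1 (deposit($500)): balance=$1000.00 total_interest=$0.00
After 2 (deposit($100)): balance=$1100.00 total_interest=$0.00
After 3 (deposit($100)): balance=$1200.00 total_interest=$0.00
After 4 (month_end (apply 3% monthly interest)): balance=$1236.00 total_interest=$36.00
After 5 (deposit($100)): balance=$1336.00 total_interest=$36.00
After 6 (withdraw($200)): balance=$1136.00 total_interest=$36.00
After 7 (month_end (apply 3% monthly interest)): balance=$1170.08 total_interest=$70.08
After 8 (month_end (apply 3% monthly interest)): balance=$1205.18 total_interest=$105.18
After 9 (year_end (apply 8% annual interest)): balance=$1301.59 total_interest=$201.59

Answer: 201.59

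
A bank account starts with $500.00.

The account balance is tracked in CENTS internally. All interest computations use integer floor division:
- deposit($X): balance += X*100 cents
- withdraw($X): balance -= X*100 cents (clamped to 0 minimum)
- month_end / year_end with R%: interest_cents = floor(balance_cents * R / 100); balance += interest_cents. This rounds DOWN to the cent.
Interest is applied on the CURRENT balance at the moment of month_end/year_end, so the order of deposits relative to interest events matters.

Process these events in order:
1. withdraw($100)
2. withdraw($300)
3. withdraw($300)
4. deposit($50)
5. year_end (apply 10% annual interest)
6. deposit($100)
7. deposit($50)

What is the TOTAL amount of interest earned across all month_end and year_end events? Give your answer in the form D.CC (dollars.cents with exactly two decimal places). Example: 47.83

After 1 (withdraw($100)): balance=$400.00 total_interest=$0.00
After 2 (withdraw($300)): balance=$100.00 total_interest=$0.00
After 3 (withdraw($300)): balance=$0.00 total_interest=$0.00
After 4 (deposit($50)): balance=$50.00 total_interest=$0.00
After 5 (year_end (apply 10% annual interest)): balance=$55.00 total_interest=$5.00
After 6 (deposit($100)): balance=$155.00 total_interest=$5.00
After 7 (deposit($50)): balance=$205.00 total_interest=$5.00

Answer: 5.00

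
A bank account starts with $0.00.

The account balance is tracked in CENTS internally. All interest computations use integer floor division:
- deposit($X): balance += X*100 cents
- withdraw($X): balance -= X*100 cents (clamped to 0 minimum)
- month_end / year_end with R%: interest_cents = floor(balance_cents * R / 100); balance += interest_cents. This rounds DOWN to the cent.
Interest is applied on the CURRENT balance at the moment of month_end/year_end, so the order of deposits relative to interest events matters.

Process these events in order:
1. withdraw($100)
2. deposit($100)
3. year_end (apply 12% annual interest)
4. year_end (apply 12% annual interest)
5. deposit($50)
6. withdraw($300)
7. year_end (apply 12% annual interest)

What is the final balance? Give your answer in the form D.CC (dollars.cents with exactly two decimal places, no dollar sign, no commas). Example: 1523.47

After 1 (withdraw($100)): balance=$0.00 total_interest=$0.00
After 2 (deposit($100)): balance=$100.00 total_interest=$0.00
After 3 (year_end (apply 12% annual interest)): balance=$112.00 total_interest=$12.00
After 4 (year_end (apply 12% annual interest)): balance=$125.44 total_interest=$25.44
After 5 (deposit($50)): balance=$175.44 total_interest=$25.44
After 6 (withdraw($300)): balance=$0.00 total_interest=$25.44
After 7 (year_end (apply 12% annual interest)): balance=$0.00 total_interest=$25.44

Answer: 0.00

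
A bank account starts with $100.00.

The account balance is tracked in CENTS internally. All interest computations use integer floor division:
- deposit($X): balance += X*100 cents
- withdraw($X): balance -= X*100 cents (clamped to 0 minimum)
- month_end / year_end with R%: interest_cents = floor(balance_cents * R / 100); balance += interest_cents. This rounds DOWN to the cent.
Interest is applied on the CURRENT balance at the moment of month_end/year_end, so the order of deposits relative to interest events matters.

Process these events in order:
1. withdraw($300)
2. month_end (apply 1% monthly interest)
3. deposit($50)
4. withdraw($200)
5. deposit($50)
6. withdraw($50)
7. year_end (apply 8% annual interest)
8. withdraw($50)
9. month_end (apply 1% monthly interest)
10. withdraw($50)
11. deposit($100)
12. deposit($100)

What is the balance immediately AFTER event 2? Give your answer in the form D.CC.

Answer: 0.00

Derivation:
After 1 (withdraw($300)): balance=$0.00 total_interest=$0.00
After 2 (month_end (apply 1% monthly interest)): balance=$0.00 total_interest=$0.00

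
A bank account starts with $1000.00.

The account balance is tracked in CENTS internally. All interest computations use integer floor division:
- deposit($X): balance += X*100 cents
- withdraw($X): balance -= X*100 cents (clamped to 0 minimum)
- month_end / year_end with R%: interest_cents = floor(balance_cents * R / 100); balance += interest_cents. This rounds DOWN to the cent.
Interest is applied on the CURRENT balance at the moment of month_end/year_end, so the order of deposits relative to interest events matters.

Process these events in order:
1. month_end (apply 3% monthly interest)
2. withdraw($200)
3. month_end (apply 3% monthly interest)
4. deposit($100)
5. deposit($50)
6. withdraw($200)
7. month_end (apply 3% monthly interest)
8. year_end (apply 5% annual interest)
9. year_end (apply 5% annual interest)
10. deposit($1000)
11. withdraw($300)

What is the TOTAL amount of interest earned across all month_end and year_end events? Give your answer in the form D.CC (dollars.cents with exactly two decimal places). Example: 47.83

Answer: 164.01

Derivation:
After 1 (month_end (apply 3% monthly interest)): balance=$1030.00 total_interest=$30.00
After 2 (withdraw($200)): balance=$830.00 total_interest=$30.00
After 3 (month_end (apply 3% monthly interest)): balance=$854.90 total_interest=$54.90
After 4 (deposit($100)): balance=$954.90 total_interest=$54.90
After 5 (deposit($50)): balance=$1004.90 total_interest=$54.90
After 6 (withdraw($200)): balance=$804.90 total_interest=$54.90
After 7 (month_end (apply 3% monthly interest)): balance=$829.04 total_interest=$79.04
After 8 (year_end (apply 5% annual interest)): balance=$870.49 total_interest=$120.49
After 9 (year_end (apply 5% annual interest)): balance=$914.01 total_interest=$164.01
After 10 (deposit($1000)): balance=$1914.01 total_interest=$164.01
After 11 (withdraw($300)): balance=$1614.01 total_interest=$164.01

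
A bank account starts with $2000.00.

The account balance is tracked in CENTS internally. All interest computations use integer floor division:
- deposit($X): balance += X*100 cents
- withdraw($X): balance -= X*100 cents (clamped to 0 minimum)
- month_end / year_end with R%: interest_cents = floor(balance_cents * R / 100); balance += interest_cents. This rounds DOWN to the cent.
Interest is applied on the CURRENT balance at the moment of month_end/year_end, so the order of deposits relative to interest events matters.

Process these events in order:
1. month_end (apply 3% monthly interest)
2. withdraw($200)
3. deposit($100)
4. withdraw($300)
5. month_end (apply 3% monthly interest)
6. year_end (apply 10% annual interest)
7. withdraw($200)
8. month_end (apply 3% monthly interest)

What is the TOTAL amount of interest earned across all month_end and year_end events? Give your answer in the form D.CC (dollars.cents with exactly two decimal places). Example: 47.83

After 1 (month_end (apply 3% monthly interest)): balance=$2060.00 total_interest=$60.00
After 2 (withdraw($200)): balance=$1860.00 total_interest=$60.00
After 3 (deposit($100)): balance=$1960.00 total_interest=$60.00
After 4 (withdraw($300)): balance=$1660.00 total_interest=$60.00
After 5 (month_end (apply 3% monthly interest)): balance=$1709.80 total_interest=$109.80
After 6 (year_end (apply 10% annual interest)): balance=$1880.78 total_interest=$280.78
After 7 (withdraw($200)): balance=$1680.78 total_interest=$280.78
After 8 (month_end (apply 3% monthly interest)): balance=$1731.20 total_interest=$331.20

Answer: 331.20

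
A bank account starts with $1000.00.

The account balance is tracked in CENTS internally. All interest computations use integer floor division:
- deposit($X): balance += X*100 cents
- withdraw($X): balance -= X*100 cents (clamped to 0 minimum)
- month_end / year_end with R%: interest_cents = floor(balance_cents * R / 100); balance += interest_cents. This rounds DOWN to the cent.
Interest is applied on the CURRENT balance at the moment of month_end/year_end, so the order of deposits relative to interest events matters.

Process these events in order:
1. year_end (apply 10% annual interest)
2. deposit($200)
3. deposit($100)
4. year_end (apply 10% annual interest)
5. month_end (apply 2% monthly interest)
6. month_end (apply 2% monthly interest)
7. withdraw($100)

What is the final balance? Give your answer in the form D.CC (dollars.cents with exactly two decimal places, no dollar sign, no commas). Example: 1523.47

Answer: 1502.21

Derivation:
After 1 (year_end (apply 10% annual interest)): balance=$1100.00 total_interest=$100.00
After 2 (deposit($200)): balance=$1300.00 total_interest=$100.00
After 3 (deposit($100)): balance=$1400.00 total_interest=$100.00
After 4 (year_end (apply 10% annual interest)): balance=$1540.00 total_interest=$240.00
After 5 (month_end (apply 2% monthly interest)): balance=$1570.80 total_interest=$270.80
After 6 (month_end (apply 2% monthly interest)): balance=$1602.21 total_interest=$302.21
After 7 (withdraw($100)): balance=$1502.21 total_interest=$302.21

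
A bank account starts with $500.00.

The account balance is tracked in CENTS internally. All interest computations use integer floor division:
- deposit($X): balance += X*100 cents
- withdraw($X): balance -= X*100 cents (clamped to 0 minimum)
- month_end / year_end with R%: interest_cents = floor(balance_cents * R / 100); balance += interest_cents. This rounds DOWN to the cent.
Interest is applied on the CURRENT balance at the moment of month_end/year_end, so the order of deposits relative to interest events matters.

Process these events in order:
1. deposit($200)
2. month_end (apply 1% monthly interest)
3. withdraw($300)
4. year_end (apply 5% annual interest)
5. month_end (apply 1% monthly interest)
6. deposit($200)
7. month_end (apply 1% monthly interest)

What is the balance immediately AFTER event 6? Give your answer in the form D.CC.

After 1 (deposit($200)): balance=$700.00 total_interest=$0.00
After 2 (month_end (apply 1% monthly interest)): balance=$707.00 total_interest=$7.00
After 3 (withdraw($300)): balance=$407.00 total_interest=$7.00
After 4 (year_end (apply 5% annual interest)): balance=$427.35 total_interest=$27.35
After 5 (month_end (apply 1% monthly interest)): balance=$431.62 total_interest=$31.62
After 6 (deposit($200)): balance=$631.62 total_interest=$31.62

Answer: 631.62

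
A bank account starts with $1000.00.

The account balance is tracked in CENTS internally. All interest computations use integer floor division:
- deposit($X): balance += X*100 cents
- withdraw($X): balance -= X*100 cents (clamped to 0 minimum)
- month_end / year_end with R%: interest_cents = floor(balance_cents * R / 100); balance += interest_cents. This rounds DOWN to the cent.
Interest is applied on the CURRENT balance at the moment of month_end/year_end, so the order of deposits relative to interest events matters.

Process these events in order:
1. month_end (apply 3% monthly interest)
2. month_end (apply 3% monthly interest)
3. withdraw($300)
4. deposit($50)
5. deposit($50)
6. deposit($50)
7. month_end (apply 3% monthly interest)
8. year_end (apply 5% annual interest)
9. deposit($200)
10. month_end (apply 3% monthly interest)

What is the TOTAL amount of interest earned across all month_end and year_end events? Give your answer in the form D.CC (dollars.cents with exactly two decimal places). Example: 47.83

After 1 (month_end (apply 3% monthly interest)): balance=$1030.00 total_interest=$30.00
After 2 (month_end (apply 3% monthly interest)): balance=$1060.90 total_interest=$60.90
After 3 (withdraw($300)): balance=$760.90 total_interest=$60.90
After 4 (deposit($50)): balance=$810.90 total_interest=$60.90
After 5 (deposit($50)): balance=$860.90 total_interest=$60.90
After 6 (deposit($50)): balance=$910.90 total_interest=$60.90
After 7 (month_end (apply 3% monthly interest)): balance=$938.22 total_interest=$88.22
After 8 (year_end (apply 5% annual interest)): balance=$985.13 total_interest=$135.13
After 9 (deposit($200)): balance=$1185.13 total_interest=$135.13
After 10 (month_end (apply 3% monthly interest)): balance=$1220.68 total_interest=$170.68

Answer: 170.68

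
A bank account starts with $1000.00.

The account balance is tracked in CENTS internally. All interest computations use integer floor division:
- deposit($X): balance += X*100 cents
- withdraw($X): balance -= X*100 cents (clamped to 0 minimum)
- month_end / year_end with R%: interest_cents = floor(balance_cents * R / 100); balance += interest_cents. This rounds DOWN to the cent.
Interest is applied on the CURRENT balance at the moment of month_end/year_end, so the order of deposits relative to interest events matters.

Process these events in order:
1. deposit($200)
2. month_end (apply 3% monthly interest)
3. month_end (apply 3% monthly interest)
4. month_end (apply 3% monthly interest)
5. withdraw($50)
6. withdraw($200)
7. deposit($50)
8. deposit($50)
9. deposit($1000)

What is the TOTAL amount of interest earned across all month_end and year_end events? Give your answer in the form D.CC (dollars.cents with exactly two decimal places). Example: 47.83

After 1 (deposit($200)): balance=$1200.00 total_interest=$0.00
After 2 (month_end (apply 3% monthly interest)): balance=$1236.00 total_interest=$36.00
After 3 (month_end (apply 3% monthly interest)): balance=$1273.08 total_interest=$73.08
After 4 (month_end (apply 3% monthly interest)): balance=$1311.27 total_interest=$111.27
After 5 (withdraw($50)): balance=$1261.27 total_interest=$111.27
After 6 (withdraw($200)): balance=$1061.27 total_interest=$111.27
After 7 (deposit($50)): balance=$1111.27 total_interest=$111.27
After 8 (deposit($50)): balance=$1161.27 total_interest=$111.27
After 9 (deposit($1000)): balance=$2161.27 total_interest=$111.27

Answer: 111.27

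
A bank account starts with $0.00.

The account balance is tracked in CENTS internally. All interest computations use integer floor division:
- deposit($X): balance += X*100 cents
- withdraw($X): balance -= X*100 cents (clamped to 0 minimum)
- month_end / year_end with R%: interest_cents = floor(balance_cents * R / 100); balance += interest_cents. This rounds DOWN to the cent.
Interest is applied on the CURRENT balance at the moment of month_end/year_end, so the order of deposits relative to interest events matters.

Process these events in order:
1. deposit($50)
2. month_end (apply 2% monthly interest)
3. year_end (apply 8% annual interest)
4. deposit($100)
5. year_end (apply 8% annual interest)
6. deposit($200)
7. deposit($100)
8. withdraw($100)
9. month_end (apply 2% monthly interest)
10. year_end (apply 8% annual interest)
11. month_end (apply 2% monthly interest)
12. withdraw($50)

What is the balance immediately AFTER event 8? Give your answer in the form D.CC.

Answer: 367.48

Derivation:
After 1 (deposit($50)): balance=$50.00 total_interest=$0.00
After 2 (month_end (apply 2% monthly interest)): balance=$51.00 total_interest=$1.00
After 3 (year_end (apply 8% annual interest)): balance=$55.08 total_interest=$5.08
After 4 (deposit($100)): balance=$155.08 total_interest=$5.08
After 5 (year_end (apply 8% annual interest)): balance=$167.48 total_interest=$17.48
After 6 (deposit($200)): balance=$367.48 total_interest=$17.48
After 7 (deposit($100)): balance=$467.48 total_interest=$17.48
After 8 (withdraw($100)): balance=$367.48 total_interest=$17.48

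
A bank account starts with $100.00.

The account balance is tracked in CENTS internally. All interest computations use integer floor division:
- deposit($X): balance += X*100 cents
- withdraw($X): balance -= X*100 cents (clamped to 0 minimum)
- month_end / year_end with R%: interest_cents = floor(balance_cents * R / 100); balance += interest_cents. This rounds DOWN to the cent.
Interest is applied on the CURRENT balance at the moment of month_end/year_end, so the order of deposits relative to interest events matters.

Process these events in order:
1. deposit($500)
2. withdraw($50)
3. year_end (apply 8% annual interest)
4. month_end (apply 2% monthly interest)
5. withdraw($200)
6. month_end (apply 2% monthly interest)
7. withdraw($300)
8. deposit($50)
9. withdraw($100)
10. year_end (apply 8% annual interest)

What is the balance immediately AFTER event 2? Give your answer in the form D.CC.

After 1 (deposit($500)): balance=$600.00 total_interest=$0.00
After 2 (withdraw($50)): balance=$550.00 total_interest=$0.00

Answer: 550.00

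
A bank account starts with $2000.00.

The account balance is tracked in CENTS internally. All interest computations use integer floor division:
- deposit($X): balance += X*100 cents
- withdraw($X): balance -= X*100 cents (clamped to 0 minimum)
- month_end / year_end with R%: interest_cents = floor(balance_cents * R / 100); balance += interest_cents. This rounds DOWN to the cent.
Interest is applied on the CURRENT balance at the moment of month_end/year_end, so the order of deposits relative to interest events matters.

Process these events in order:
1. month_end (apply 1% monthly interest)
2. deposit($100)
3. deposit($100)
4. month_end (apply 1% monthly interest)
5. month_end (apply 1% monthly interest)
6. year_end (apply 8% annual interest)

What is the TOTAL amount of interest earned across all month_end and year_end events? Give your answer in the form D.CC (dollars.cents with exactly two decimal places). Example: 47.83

Answer: 245.78

Derivation:
After 1 (month_end (apply 1% monthly interest)): balance=$2020.00 total_interest=$20.00
After 2 (deposit($100)): balance=$2120.00 total_interest=$20.00
After 3 (deposit($100)): balance=$2220.00 total_interest=$20.00
After 4 (month_end (apply 1% monthly interest)): balance=$2242.20 total_interest=$42.20
After 5 (month_end (apply 1% monthly interest)): balance=$2264.62 total_interest=$64.62
After 6 (year_end (apply 8% annual interest)): balance=$2445.78 total_interest=$245.78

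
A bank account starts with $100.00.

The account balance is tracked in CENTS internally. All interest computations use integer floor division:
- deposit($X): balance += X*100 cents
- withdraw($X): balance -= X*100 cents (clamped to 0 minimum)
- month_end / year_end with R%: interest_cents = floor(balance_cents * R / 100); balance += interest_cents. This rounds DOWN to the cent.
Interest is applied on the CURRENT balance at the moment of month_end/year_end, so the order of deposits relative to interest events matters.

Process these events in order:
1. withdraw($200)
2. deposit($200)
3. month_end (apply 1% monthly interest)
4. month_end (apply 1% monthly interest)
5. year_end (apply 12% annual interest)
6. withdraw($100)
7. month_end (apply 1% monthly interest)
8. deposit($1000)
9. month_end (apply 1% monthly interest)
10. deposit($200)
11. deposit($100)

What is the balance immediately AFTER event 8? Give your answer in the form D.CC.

After 1 (withdraw($200)): balance=$0.00 total_interest=$0.00
After 2 (deposit($200)): balance=$200.00 total_interest=$0.00
After 3 (month_end (apply 1% monthly interest)): balance=$202.00 total_interest=$2.00
After 4 (month_end (apply 1% monthly interest)): balance=$204.02 total_interest=$4.02
After 5 (year_end (apply 12% annual interest)): balance=$228.50 total_interest=$28.50
After 6 (withdraw($100)): balance=$128.50 total_interest=$28.50
After 7 (month_end (apply 1% monthly interest)): balance=$129.78 total_interest=$29.78
After 8 (deposit($1000)): balance=$1129.78 total_interest=$29.78

Answer: 1129.78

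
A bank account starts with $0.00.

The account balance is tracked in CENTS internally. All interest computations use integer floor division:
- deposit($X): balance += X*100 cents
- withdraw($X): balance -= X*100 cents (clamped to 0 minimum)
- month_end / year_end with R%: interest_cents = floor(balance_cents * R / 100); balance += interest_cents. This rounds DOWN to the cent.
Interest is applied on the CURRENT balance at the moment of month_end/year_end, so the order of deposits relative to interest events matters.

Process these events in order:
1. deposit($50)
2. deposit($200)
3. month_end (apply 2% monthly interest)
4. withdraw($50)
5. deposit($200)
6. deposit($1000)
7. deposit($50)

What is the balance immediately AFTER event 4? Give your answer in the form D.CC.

Answer: 205.00

Derivation:
After 1 (deposit($50)): balance=$50.00 total_interest=$0.00
After 2 (deposit($200)): balance=$250.00 total_interest=$0.00
After 3 (month_end (apply 2% monthly interest)): balance=$255.00 total_interest=$5.00
After 4 (withdraw($50)): balance=$205.00 total_interest=$5.00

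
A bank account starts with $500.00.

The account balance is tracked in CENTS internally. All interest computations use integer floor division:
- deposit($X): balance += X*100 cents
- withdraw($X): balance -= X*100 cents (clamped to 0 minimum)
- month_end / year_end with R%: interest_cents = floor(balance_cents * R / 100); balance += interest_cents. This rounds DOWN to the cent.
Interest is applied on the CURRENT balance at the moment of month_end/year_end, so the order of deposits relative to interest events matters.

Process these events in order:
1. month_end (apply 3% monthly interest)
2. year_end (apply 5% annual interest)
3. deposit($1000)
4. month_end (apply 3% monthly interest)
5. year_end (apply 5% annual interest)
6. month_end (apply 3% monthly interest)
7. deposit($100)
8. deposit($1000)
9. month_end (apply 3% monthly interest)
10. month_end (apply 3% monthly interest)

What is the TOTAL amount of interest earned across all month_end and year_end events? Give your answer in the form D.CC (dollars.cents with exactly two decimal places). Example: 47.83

After 1 (month_end (apply 3% monthly interest)): balance=$515.00 total_interest=$15.00
After 2 (year_end (apply 5% annual interest)): balance=$540.75 total_interest=$40.75
After 3 (deposit($1000)): balance=$1540.75 total_interest=$40.75
After 4 (month_end (apply 3% monthly interest)): balance=$1586.97 total_interest=$86.97
After 5 (year_end (apply 5% annual interest)): balance=$1666.31 total_interest=$166.31
After 6 (month_end (apply 3% monthly interest)): balance=$1716.29 total_interest=$216.29
After 7 (deposit($100)): balance=$1816.29 total_interest=$216.29
After 8 (deposit($1000)): balance=$2816.29 total_interest=$216.29
After 9 (month_end (apply 3% monthly interest)): balance=$2900.77 total_interest=$300.77
After 10 (month_end (apply 3% monthly interest)): balance=$2987.79 total_interest=$387.79

Answer: 387.79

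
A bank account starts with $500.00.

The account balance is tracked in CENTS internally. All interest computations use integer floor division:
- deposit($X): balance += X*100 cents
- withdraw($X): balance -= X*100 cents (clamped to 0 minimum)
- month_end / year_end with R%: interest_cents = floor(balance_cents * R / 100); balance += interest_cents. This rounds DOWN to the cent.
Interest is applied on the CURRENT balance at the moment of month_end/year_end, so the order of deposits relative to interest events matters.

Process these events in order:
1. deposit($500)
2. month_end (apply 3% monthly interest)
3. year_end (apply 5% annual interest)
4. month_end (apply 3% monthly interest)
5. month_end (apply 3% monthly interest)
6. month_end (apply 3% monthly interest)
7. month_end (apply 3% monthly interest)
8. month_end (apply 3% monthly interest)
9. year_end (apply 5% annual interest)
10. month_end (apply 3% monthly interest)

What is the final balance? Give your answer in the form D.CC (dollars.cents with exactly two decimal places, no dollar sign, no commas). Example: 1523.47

Answer: 1355.90

Derivation:
After 1 (deposit($500)): balance=$1000.00 total_interest=$0.00
After 2 (month_end (apply 3% monthly interest)): balance=$1030.00 total_interest=$30.00
After 3 (year_end (apply 5% annual interest)): balance=$1081.50 total_interest=$81.50
After 4 (month_end (apply 3% monthly interest)): balance=$1113.94 total_interest=$113.94
After 5 (month_end (apply 3% monthly interest)): balance=$1147.35 total_interest=$147.35
After 6 (month_end (apply 3% monthly interest)): balance=$1181.77 total_interest=$181.77
After 7 (month_end (apply 3% monthly interest)): balance=$1217.22 total_interest=$217.22
After 8 (month_end (apply 3% monthly interest)): balance=$1253.73 total_interest=$253.73
After 9 (year_end (apply 5% annual interest)): balance=$1316.41 total_interest=$316.41
After 10 (month_end (apply 3% monthly interest)): balance=$1355.90 total_interest=$355.90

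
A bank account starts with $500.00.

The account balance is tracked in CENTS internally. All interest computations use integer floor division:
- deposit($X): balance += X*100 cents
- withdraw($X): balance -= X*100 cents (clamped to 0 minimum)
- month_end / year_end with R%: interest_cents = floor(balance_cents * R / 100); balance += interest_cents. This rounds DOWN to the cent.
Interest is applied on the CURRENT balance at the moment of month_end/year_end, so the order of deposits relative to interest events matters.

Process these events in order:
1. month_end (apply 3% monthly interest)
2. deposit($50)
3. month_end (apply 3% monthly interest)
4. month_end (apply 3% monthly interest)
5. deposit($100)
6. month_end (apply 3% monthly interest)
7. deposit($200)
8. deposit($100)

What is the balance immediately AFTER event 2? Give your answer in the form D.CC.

After 1 (month_end (apply 3% monthly interest)): balance=$515.00 total_interest=$15.00
After 2 (deposit($50)): balance=$565.00 total_interest=$15.00

Answer: 565.00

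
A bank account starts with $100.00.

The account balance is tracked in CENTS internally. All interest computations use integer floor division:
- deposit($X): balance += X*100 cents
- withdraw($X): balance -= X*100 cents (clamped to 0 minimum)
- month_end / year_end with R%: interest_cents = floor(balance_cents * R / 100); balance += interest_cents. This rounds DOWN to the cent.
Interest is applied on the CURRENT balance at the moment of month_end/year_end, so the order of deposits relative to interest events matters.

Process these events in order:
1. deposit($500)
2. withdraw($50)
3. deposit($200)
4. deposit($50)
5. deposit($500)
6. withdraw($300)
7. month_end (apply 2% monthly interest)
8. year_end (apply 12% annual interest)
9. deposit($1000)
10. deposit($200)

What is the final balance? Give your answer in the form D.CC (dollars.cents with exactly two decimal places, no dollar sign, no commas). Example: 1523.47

After 1 (deposit($500)): balance=$600.00 total_interest=$0.00
After 2 (withdraw($50)): balance=$550.00 total_interest=$0.00
After 3 (deposit($200)): balance=$750.00 total_interest=$0.00
After 4 (deposit($50)): balance=$800.00 total_interest=$0.00
After 5 (deposit($500)): balance=$1300.00 total_interest=$0.00
After 6 (withdraw($300)): balance=$1000.00 total_interest=$0.00
After 7 (month_end (apply 2% monthly interest)): balance=$1020.00 total_interest=$20.00
After 8 (year_end (apply 12% annual interest)): balance=$1142.40 total_interest=$142.40
After 9 (deposit($1000)): balance=$2142.40 total_interest=$142.40
After 10 (deposit($200)): balance=$2342.40 total_interest=$142.40

Answer: 2342.40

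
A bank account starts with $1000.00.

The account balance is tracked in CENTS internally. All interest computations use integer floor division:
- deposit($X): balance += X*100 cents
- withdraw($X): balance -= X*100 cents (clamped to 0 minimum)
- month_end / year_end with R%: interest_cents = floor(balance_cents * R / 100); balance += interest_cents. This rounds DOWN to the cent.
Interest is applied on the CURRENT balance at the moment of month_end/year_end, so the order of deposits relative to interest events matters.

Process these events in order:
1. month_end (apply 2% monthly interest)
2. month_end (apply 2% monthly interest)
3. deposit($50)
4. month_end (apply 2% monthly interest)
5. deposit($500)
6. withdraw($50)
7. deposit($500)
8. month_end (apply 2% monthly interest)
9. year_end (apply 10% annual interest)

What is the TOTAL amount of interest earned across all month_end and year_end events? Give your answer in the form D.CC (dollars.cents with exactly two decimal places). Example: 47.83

After 1 (month_end (apply 2% monthly interest)): balance=$1020.00 total_interest=$20.00
After 2 (month_end (apply 2% monthly interest)): balance=$1040.40 total_interest=$40.40
After 3 (deposit($50)): balance=$1090.40 total_interest=$40.40
After 4 (month_end (apply 2% monthly interest)): balance=$1112.20 total_interest=$62.20
After 5 (deposit($500)): balance=$1612.20 total_interest=$62.20
After 6 (withdraw($50)): balance=$1562.20 total_interest=$62.20
After 7 (deposit($500)): balance=$2062.20 total_interest=$62.20
After 8 (month_end (apply 2% monthly interest)): balance=$2103.44 total_interest=$103.44
After 9 (year_end (apply 10% annual interest)): balance=$2313.78 total_interest=$313.78

Answer: 313.78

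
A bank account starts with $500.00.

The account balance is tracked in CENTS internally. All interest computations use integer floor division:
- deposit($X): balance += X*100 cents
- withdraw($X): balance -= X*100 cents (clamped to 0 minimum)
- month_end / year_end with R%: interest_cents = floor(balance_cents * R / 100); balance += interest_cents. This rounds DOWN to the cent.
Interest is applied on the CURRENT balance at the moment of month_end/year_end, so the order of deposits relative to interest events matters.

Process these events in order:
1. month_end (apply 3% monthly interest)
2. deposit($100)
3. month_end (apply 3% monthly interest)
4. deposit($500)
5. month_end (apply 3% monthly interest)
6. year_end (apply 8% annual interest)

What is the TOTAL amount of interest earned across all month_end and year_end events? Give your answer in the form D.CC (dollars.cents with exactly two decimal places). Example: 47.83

After 1 (month_end (apply 3% monthly interest)): balance=$515.00 total_interest=$15.00
After 2 (deposit($100)): balance=$615.00 total_interest=$15.00
After 3 (month_end (apply 3% monthly interest)): balance=$633.45 total_interest=$33.45
After 4 (deposit($500)): balance=$1133.45 total_interest=$33.45
After 5 (month_end (apply 3% monthly interest)): balance=$1167.45 total_interest=$67.45
After 6 (year_end (apply 8% annual interest)): balance=$1260.84 total_interest=$160.84

Answer: 160.84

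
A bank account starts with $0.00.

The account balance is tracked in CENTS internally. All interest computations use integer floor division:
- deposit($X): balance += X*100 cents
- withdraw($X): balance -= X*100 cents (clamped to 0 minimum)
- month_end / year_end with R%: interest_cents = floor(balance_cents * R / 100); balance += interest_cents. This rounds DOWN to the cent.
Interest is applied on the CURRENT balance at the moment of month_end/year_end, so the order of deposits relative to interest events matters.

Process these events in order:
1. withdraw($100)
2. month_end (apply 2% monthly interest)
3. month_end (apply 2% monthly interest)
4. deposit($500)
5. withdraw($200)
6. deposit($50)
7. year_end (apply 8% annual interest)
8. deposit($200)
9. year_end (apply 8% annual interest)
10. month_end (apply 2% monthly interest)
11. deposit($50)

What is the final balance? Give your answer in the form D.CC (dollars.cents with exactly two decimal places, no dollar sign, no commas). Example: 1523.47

After 1 (withdraw($100)): balance=$0.00 total_interest=$0.00
After 2 (month_end (apply 2% monthly interest)): balance=$0.00 total_interest=$0.00
After 3 (month_end (apply 2% monthly interest)): balance=$0.00 total_interest=$0.00
After 4 (deposit($500)): balance=$500.00 total_interest=$0.00
After 5 (withdraw($200)): balance=$300.00 total_interest=$0.00
After 6 (deposit($50)): balance=$350.00 total_interest=$0.00
After 7 (year_end (apply 8% annual interest)): balance=$378.00 total_interest=$28.00
After 8 (deposit($200)): balance=$578.00 total_interest=$28.00
After 9 (year_end (apply 8% annual interest)): balance=$624.24 total_interest=$74.24
After 10 (month_end (apply 2% monthly interest)): balance=$636.72 total_interest=$86.72
After 11 (deposit($50)): balance=$686.72 total_interest=$86.72

Answer: 686.72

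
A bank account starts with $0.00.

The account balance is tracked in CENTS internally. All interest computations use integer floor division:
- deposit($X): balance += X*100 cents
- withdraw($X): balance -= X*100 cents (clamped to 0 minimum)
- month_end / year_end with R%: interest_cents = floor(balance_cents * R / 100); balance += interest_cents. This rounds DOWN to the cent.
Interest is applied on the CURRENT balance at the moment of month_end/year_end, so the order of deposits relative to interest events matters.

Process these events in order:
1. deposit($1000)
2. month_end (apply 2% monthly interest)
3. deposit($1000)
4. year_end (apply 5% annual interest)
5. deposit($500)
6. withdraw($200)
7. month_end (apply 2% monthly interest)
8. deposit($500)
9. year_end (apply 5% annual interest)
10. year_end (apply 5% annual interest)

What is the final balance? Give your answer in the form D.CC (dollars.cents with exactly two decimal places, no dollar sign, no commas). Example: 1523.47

Answer: 3273.78

Derivation:
After 1 (deposit($1000)): balance=$1000.00 total_interest=$0.00
After 2 (month_end (apply 2% monthly interest)): balance=$1020.00 total_interest=$20.00
After 3 (deposit($1000)): balance=$2020.00 total_interest=$20.00
After 4 (year_end (apply 5% annual interest)): balance=$2121.00 total_interest=$121.00
After 5 (deposit($500)): balance=$2621.00 total_interest=$121.00
After 6 (withdraw($200)): balance=$2421.00 total_interest=$121.00
After 7 (month_end (apply 2% monthly interest)): balance=$2469.42 total_interest=$169.42
After 8 (deposit($500)): balance=$2969.42 total_interest=$169.42
After 9 (year_end (apply 5% annual interest)): balance=$3117.89 total_interest=$317.89
After 10 (year_end (apply 5% annual interest)): balance=$3273.78 total_interest=$473.78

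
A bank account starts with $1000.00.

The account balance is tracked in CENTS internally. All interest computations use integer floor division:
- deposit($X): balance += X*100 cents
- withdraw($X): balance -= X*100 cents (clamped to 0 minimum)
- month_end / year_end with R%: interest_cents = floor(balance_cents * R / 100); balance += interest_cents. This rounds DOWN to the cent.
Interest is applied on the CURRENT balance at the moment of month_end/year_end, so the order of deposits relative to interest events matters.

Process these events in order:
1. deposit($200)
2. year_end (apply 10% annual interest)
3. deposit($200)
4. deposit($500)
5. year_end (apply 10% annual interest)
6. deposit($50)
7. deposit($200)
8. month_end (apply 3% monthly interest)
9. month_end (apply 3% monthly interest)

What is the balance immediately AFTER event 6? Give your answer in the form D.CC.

Answer: 2272.00

Derivation:
After 1 (deposit($200)): balance=$1200.00 total_interest=$0.00
After 2 (year_end (apply 10% annual interest)): balance=$1320.00 total_interest=$120.00
After 3 (deposit($200)): balance=$1520.00 total_interest=$120.00
After 4 (deposit($500)): balance=$2020.00 total_interest=$120.00
After 5 (year_end (apply 10% annual interest)): balance=$2222.00 total_interest=$322.00
After 6 (deposit($50)): balance=$2272.00 total_interest=$322.00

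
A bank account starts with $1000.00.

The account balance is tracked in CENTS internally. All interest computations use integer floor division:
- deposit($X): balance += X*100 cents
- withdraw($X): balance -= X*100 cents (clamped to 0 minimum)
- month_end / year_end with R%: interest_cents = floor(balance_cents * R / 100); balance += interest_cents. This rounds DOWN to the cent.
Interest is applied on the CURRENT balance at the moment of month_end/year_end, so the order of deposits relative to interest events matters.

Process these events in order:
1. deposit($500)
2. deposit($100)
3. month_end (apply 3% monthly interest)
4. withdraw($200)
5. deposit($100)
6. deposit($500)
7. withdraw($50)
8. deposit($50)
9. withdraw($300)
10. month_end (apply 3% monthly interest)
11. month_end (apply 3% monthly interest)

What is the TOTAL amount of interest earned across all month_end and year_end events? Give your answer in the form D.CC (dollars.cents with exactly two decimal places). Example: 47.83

Answer: 154.45

Derivation:
After 1 (deposit($500)): balance=$1500.00 total_interest=$0.00
After 2 (deposit($100)): balance=$1600.00 total_interest=$0.00
After 3 (month_end (apply 3% monthly interest)): balance=$1648.00 total_interest=$48.00
After 4 (withdraw($200)): balance=$1448.00 total_interest=$48.00
After 5 (deposit($100)): balance=$1548.00 total_interest=$48.00
After 6 (deposit($500)): balance=$2048.00 total_interest=$48.00
After 7 (withdraw($50)): balance=$1998.00 total_interest=$48.00
After 8 (deposit($50)): balance=$2048.00 total_interest=$48.00
After 9 (withdraw($300)): balance=$1748.00 total_interest=$48.00
After 10 (month_end (apply 3% monthly interest)): balance=$1800.44 total_interest=$100.44
After 11 (month_end (apply 3% monthly interest)): balance=$1854.45 total_interest=$154.45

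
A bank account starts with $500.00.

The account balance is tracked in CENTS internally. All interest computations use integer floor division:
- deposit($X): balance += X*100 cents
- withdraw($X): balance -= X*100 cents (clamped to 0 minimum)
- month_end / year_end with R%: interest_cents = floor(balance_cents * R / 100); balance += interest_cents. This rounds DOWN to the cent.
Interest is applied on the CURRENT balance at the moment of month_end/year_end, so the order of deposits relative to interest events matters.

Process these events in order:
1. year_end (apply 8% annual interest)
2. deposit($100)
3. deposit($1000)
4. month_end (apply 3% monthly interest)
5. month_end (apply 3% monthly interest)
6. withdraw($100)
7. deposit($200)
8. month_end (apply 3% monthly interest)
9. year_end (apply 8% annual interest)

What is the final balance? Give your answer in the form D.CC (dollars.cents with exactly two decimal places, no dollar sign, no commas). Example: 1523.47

Answer: 2046.66

Derivation:
After 1 (year_end (apply 8% annual interest)): balance=$540.00 total_interest=$40.00
After 2 (deposit($100)): balance=$640.00 total_interest=$40.00
After 3 (deposit($1000)): balance=$1640.00 total_interest=$40.00
After 4 (month_end (apply 3% monthly interest)): balance=$1689.20 total_interest=$89.20
After 5 (month_end (apply 3% monthly interest)): balance=$1739.87 total_interest=$139.87
After 6 (withdraw($100)): balance=$1639.87 total_interest=$139.87
After 7 (deposit($200)): balance=$1839.87 total_interest=$139.87
After 8 (month_end (apply 3% monthly interest)): balance=$1895.06 total_interest=$195.06
After 9 (year_end (apply 8% annual interest)): balance=$2046.66 total_interest=$346.66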